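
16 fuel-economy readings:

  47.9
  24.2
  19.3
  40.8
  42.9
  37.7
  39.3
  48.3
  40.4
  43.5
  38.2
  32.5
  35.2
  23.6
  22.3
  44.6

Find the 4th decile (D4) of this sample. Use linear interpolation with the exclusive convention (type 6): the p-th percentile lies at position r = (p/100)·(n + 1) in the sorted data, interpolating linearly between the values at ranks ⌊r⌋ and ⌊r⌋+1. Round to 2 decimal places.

37.20

Sorted: 19.3, 22.3, 23.6, 24.2, 32.5, 35.2, 37.7, 38.2, 39.3, 40.4, 40.8, 42.9, 43.5, 44.6, 47.9, 48.3.
n = 16.
r = (40/100)·(16 + 1) = 6.8.
Rank 6 is 35.2 and rank 7 is 37.7.
Interpolate: 35.2 + 0.8·(37.7 − 35.2) = 35.2 + 0.8·2.5 = 37.2.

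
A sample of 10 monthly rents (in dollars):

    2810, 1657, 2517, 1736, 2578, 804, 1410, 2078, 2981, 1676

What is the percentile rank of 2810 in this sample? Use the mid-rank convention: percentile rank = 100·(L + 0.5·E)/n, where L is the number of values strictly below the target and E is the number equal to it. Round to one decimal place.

85.0

Sorted: 804, 1410, 1657, 1676, 1736, 2078, 2517, 2578, 2810, 2981.
Count below 2810: L = 8; count equal: E = 1; n = 10.
Percentile rank = 100·(8 + 0.5·1)/10 = 100·8.5/10 = 85.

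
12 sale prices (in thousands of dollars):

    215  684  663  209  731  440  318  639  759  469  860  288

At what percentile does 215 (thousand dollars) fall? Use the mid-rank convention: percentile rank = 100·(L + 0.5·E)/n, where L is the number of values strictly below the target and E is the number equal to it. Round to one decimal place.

12.5

Sorted: 209, 215, 288, 318, 440, 469, 639, 663, 684, 731, 759, 860.
Count below 215: L = 1; count equal: E = 1; n = 12.
Percentile rank = 100·(1 + 0.5·1)/12 = 100·1.5/12 = 12.5.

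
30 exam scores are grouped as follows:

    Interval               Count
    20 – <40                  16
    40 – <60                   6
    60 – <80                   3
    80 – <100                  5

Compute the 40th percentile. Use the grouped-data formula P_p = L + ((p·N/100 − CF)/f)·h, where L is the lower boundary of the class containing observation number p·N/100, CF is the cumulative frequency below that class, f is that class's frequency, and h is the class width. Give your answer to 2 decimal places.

35.00

N = 30; target position k = 40/100 · 30 = 12.
Cumulative frequencies: 16, 22, 25, 30.
Observation 12 falls in the class 20 – <40.
L = 20, CF = 0, f = 16, h = 20.
P40 = 20 + ((12 − 0)/16)·20 = 20 + 15 = 35.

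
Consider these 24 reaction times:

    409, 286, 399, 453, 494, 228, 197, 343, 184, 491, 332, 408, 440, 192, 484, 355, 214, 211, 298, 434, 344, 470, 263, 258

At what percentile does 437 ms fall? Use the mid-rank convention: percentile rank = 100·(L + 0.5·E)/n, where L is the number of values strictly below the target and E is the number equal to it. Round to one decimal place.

Sorted: 184, 192, 197, 211, 214, 228, 258, 263, 286, 298, 332, 343, 344, 355, 399, 408, 409, 434, 440, 453, 470, 484, 491, 494.
Count below 437: L = 18; count equal: E = 0; n = 24.
Percentile rank = 100·(18 + 0.5·0)/24 = 100·18/24 = 75.

75.0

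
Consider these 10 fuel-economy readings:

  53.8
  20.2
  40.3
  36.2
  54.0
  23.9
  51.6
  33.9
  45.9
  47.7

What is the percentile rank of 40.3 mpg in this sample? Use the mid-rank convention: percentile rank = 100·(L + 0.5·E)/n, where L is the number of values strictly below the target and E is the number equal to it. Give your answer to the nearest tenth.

45.0

Sorted: 20.2, 23.9, 33.9, 36.2, 40.3, 45.9, 47.7, 51.6, 53.8, 54.0.
Count below 40.3: L = 4; count equal: E = 1; n = 10.
Percentile rank = 100·(4 + 0.5·1)/10 = 100·4.5/10 = 45.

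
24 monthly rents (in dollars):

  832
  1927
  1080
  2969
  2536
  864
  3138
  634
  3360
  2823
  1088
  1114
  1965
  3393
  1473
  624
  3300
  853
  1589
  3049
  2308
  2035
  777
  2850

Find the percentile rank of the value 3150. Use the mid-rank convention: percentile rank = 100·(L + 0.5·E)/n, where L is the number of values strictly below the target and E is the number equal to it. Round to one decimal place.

Sorted: 624, 634, 777, 832, 853, 864, 1080, 1088, 1114, 1473, 1589, 1927, 1965, 2035, 2308, 2536, 2823, 2850, 2969, 3049, 3138, 3300, 3360, 3393.
Count below 3150: L = 21; count equal: E = 0; n = 24.
Percentile rank = 100·(21 + 0.5·0)/24 = 100·21/24 = 87.5.

87.5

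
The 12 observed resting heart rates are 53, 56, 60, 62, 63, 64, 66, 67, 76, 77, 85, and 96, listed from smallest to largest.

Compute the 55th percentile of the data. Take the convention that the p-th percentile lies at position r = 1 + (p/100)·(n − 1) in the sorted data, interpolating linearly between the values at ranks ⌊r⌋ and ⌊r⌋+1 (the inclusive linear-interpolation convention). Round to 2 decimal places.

n = 12.
r = 1 + (55/100)·(12 − 1) = 1 + 6.05 = 7.05.
Rank 7 is 66 and rank 8 is 67.
Interpolate: 66 + 0.05·(67 − 66) = 66 + 0.05·1 = 66.05.

66.05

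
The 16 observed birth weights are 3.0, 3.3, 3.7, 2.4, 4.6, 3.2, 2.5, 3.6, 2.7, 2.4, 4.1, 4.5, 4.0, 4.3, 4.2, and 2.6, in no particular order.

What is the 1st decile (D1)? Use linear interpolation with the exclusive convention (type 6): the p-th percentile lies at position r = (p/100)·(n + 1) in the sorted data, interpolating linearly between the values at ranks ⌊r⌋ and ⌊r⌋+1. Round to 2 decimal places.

2.40

Sorted: 2.4, 2.4, 2.5, 2.6, 2.7, 3.0, 3.2, 3.3, 3.6, 3.7, 4.0, 4.1, 4.2, 4.3, 4.5, 4.6.
n = 16.
r = (10/100)·(16 + 1) = 1.7.
Rank 1 is 2.4 and rank 2 is 2.4.
Interpolate: 2.4 + 0.7·(2.4 − 2.4) = 2.4 + 0.7·0 = 2.4.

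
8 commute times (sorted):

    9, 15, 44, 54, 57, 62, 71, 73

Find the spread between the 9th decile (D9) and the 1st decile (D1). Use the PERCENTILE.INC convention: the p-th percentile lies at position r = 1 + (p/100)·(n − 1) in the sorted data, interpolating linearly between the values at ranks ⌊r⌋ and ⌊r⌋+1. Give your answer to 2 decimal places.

n = 8.
P10: r = 1.7; ranks 1–2 are 9, 15; interpolating gives 13.2.
P90: r = 7.3; ranks 7–8 are 71, 73; interpolating gives 71.6.
Difference: 71.6 − 13.2 = 58.4.

58.40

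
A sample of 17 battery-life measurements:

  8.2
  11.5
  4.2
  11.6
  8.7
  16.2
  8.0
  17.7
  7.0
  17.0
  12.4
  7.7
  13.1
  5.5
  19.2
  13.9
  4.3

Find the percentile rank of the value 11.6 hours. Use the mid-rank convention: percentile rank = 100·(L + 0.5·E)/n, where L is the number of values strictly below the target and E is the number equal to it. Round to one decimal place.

55.9

Sorted: 4.2, 4.3, 5.5, 7.0, 7.7, 8.0, 8.2, 8.7, 11.5, 11.6, 12.4, 13.1, 13.9, 16.2, 17.0, 17.7, 19.2.
Count below 11.6: L = 9; count equal: E = 1; n = 17.
Percentile rank = 100·(9 + 0.5·1)/17 = 100·9.5/17 = 55.88.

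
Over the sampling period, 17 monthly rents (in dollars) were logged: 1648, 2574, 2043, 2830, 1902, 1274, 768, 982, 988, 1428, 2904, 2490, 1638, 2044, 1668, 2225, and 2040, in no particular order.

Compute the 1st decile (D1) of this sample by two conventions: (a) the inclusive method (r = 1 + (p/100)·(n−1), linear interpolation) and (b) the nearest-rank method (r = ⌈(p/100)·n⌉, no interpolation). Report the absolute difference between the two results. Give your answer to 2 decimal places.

Sorted: 768, 982, 988, 1274, 1428, 1638, 1648, 1668, 1902, 2040, 2043, 2044, 2225, 2490, 2574, 2830, 2904.
n = 17.
(a) r = 2.6; between ranks 2 (982) and 3 (988): 985.6.
(b) the nearest-rank method: rank 2 → 982.
|985.6 − 982| = 3.6.

3.60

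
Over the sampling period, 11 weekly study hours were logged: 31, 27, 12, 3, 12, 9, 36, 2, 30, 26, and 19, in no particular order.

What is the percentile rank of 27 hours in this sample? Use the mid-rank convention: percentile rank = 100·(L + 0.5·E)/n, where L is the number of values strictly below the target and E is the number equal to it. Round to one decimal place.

68.2

Sorted: 2, 3, 9, 12, 12, 19, 26, 27, 30, 31, 36.
Count below 27: L = 7; count equal: E = 1; n = 11.
Percentile rank = 100·(7 + 0.5·1)/11 = 100·7.5/11 = 68.18.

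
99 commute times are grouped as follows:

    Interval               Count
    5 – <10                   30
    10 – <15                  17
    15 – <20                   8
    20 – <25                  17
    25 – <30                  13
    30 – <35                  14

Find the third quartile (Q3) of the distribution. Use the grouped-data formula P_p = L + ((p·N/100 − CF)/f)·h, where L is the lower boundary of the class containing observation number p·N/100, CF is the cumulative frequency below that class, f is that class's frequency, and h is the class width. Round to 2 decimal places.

N = 99; target position k = 75/100 · 99 = 74.25.
Cumulative frequencies: 30, 47, 55, 72, 85, 99.
Observation 74.25 falls in the class 25 – <30.
L = 25, CF = 72, f = 13, h = 5.
P75 = 25 + ((74.25 − 72)/13)·5 = 25 + 0.865385 = 25.8654.

25.87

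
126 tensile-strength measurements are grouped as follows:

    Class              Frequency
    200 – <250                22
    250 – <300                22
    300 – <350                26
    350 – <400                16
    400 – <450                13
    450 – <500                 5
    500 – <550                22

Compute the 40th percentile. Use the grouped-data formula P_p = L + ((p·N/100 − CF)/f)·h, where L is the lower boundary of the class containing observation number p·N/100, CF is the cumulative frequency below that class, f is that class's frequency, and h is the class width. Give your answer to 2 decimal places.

312.31

N = 126; target position k = 40/100 · 126 = 50.4.
Cumulative frequencies: 22, 44, 70, 86, 99, 104, 126.
Observation 50.4 falls in the class 300 – <350.
L = 300, CF = 44, f = 26, h = 50.
P40 = 300 + ((50.4 − 44)/26)·50 = 300 + 12.3077 = 312.308.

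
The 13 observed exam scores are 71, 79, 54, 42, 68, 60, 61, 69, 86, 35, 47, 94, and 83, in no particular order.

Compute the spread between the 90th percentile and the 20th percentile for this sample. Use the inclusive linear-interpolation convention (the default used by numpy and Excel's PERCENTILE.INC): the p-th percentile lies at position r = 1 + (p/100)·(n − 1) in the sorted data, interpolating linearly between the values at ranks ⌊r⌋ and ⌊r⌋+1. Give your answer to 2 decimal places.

35.60

Sorted: 35, 42, 47, 54, 60, 61, 68, 69, 71, 79, 83, 86, 94.
n = 13.
P20: r = 3.4; ranks 3–4 are 47, 54; interpolating gives 49.8.
P90: r = 11.8; ranks 11–12 are 83, 86; interpolating gives 85.4.
Difference: 85.4 − 49.8 = 35.6.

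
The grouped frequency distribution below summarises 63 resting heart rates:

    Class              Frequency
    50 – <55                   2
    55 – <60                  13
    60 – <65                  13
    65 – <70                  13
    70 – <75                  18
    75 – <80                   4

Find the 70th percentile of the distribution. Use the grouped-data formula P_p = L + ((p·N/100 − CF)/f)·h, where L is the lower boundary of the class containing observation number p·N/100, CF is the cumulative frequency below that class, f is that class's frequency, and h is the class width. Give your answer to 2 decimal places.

70.86

N = 63; target position k = 70/100 · 63 = 44.1.
Cumulative frequencies: 2, 15, 28, 41, 59, 63.
Observation 44.1 falls in the class 70 – <75.
L = 70, CF = 41, f = 18, h = 5.
P70 = 70 + ((44.1 − 41)/18)·5 = 70 + 0.861111 = 70.8611.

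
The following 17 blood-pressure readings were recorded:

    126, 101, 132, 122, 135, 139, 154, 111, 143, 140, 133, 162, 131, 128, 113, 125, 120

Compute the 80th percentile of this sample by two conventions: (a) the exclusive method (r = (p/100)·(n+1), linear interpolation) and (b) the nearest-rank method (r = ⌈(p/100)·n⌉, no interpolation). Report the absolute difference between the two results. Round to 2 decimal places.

1.20

Sorted: 101, 111, 113, 120, 122, 125, 126, 128, 131, 132, 133, 135, 139, 140, 143, 154, 162.
n = 17.
(a) r = 14.4; between ranks 14 (140) and 15 (143): 141.2.
(b) the nearest-rank method: rank 14 → 140.
|141.2 − 140| = 1.2.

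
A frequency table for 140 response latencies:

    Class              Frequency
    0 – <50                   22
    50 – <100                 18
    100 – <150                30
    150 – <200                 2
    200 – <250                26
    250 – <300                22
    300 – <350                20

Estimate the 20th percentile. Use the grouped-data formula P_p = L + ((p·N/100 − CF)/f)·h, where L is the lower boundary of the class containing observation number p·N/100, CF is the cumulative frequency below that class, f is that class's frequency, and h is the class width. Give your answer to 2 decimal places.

N = 140; target position k = 20/100 · 140 = 28.
Cumulative frequencies: 22, 40, 70, 72, 98, 120, 140.
Observation 28 falls in the class 50 – <100.
L = 50, CF = 22, f = 18, h = 50.
P20 = 50 + ((28 − 22)/18)·50 = 50 + 16.6667 = 66.6667.

66.67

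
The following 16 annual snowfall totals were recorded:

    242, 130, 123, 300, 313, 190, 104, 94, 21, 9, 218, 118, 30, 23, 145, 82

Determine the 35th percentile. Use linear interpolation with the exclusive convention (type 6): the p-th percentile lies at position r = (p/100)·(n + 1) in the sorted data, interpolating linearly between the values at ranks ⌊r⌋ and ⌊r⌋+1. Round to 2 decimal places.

Sorted: 9, 21, 23, 30, 82, 94, 104, 118, 123, 130, 145, 190, 218, 242, 300, 313.
n = 16.
r = (35/100)·(16 + 1) = 5.95.
Rank 5 is 82 and rank 6 is 94.
Interpolate: 82 + 0.95·(94 − 82) = 82 + 0.95·12 = 93.4.

93.40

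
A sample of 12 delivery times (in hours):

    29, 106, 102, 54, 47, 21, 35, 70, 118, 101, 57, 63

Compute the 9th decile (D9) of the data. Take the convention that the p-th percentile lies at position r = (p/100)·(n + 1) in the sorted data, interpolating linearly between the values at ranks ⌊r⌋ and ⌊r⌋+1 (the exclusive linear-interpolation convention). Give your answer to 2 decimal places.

Sorted: 21, 29, 35, 47, 54, 57, 63, 70, 101, 102, 106, 118.
n = 12.
r = (90/100)·(12 + 1) = 11.7.
Rank 11 is 106 and rank 12 is 118.
Interpolate: 106 + 0.7·(118 − 106) = 106 + 0.7·12 = 114.4.

114.40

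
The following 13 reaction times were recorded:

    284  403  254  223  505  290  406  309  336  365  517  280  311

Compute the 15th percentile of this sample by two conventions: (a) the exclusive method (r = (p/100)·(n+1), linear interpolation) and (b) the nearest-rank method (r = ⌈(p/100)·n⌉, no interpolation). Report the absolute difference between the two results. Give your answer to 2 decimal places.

2.60

Sorted: 223, 254, 280, 284, 290, 309, 311, 336, 365, 403, 406, 505, 517.
n = 13.
(a) r = 2.1; between ranks 2 (254) and 3 (280): 256.6.
(b) the nearest-rank method: rank 2 → 254.
|256.6 − 254| = 2.6.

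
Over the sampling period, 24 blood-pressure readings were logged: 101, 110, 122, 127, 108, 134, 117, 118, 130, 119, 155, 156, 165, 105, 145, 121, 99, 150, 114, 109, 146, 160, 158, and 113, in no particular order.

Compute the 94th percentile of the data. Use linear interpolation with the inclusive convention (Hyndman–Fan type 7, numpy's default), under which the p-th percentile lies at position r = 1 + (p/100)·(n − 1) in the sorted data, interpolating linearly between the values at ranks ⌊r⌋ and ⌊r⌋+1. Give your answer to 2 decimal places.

Sorted: 99, 101, 105, 108, 109, 110, 113, 114, 117, 118, 119, 121, 122, 127, 130, 134, 145, 146, 150, 155, 156, 158, 160, 165.
n = 24.
r = 1 + (94/100)·(24 − 1) = 1 + 21.62 = 22.62.
Rank 22 is 158 and rank 23 is 160.
Interpolate: 158 + 0.62·(160 − 158) = 158 + 0.62·2 = 159.24.

159.24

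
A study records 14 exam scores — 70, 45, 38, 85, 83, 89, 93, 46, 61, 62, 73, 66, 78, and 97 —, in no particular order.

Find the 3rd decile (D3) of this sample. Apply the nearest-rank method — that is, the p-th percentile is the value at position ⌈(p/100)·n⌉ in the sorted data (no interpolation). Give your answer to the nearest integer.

62

Sorted: 38, 45, 46, 61, 62, 66, 70, 73, 78, 83, 85, 89, 93, 97.
n = 14.
Position = ⌈30/100 · 14⌉ = ⌈4.2⌉ = 5.
The value at rank 5 is 62.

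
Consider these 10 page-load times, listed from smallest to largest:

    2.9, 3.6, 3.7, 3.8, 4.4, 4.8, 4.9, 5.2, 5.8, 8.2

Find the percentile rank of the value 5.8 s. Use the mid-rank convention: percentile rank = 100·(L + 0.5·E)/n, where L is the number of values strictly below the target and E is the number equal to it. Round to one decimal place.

85.0

Count below 5.8: L = 8; count equal: E = 1; n = 10.
Percentile rank = 100·(8 + 0.5·1)/10 = 100·8.5/10 = 85.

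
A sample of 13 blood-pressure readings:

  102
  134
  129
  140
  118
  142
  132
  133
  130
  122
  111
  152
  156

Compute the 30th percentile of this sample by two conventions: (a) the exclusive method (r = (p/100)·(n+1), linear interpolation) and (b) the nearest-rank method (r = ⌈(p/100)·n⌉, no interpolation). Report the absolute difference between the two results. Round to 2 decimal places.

Sorted: 102, 111, 118, 122, 129, 130, 132, 133, 134, 140, 142, 152, 156.
n = 13.
(a) r = 4.2; between ranks 4 (122) and 5 (129): 123.4.
(b) the nearest-rank method: rank 4 → 122.
|123.4 − 122| = 1.4.

1.40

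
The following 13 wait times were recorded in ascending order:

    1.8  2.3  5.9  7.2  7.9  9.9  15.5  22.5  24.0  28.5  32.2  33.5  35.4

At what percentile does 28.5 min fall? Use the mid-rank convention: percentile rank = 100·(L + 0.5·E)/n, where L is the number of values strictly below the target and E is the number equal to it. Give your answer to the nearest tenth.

73.1

Count below 28.5: L = 9; count equal: E = 1; n = 13.
Percentile rank = 100·(9 + 0.5·1)/13 = 100·9.5/13 = 73.08.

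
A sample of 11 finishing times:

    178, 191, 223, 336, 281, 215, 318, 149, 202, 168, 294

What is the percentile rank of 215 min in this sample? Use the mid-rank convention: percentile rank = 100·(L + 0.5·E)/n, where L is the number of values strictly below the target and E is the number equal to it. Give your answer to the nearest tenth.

Sorted: 149, 168, 178, 191, 202, 215, 223, 281, 294, 318, 336.
Count below 215: L = 5; count equal: E = 1; n = 11.
Percentile rank = 100·(5 + 0.5·1)/11 = 100·5.5/11 = 50.

50.0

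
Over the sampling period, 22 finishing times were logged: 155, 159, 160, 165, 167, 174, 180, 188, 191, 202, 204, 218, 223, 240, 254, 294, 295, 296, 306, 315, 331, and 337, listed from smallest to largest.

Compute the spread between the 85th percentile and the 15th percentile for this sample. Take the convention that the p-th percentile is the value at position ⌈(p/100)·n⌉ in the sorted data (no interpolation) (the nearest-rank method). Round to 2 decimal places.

141.00

n = 22.
P15: rank ⌈15/100·22⌉ = 4 → 165.
P85: rank ⌈85/100·22⌉ = 19 → 306.
Difference: 306 − 165 = 141.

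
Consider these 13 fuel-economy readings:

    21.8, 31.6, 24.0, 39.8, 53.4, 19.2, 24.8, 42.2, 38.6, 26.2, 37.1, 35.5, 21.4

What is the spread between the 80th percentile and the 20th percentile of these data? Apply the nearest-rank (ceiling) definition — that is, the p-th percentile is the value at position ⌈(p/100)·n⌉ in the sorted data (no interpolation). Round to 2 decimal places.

Sorted: 19.2, 21.4, 21.8, 24.0, 24.8, 26.2, 31.6, 35.5, 37.1, 38.6, 39.8, 42.2, 53.4.
n = 13.
P20: rank ⌈20/100·13⌉ = 3 → 21.8.
P80: rank ⌈80/100·13⌉ = 11 → 39.8.
Difference: 39.8 − 21.8 = 18.

18.00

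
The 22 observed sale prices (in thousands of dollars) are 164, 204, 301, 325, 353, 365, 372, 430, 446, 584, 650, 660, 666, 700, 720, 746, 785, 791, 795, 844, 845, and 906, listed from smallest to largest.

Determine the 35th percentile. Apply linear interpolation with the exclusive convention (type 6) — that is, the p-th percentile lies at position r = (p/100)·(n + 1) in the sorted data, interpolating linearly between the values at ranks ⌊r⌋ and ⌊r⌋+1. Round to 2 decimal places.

n = 22.
r = (35/100)·(22 + 1) = 8.05.
Rank 8 is 430 and rank 9 is 446.
Interpolate: 430 + 0.05·(446 − 430) = 430 + 0.05·16 = 430.8.

430.80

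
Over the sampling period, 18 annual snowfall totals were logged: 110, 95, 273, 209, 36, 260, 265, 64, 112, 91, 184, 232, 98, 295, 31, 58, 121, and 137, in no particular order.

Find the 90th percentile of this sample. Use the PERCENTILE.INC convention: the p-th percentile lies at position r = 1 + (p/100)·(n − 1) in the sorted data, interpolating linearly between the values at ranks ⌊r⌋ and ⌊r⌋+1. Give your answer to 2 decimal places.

267.40

Sorted: 31, 36, 58, 64, 91, 95, 98, 110, 112, 121, 137, 184, 209, 232, 260, 265, 273, 295.
n = 18.
r = 1 + (90/100)·(18 − 1) = 1 + 15.3 = 16.3.
Rank 16 is 265 and rank 17 is 273.
Interpolate: 265 + 0.3·(273 − 265) = 265 + 0.3·8 = 267.4.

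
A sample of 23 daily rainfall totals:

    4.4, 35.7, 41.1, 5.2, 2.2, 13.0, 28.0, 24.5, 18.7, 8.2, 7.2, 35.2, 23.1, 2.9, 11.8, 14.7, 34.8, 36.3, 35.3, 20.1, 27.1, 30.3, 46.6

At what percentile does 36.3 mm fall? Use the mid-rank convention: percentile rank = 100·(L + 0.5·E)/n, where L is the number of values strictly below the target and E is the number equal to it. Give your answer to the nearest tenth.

89.1

Sorted: 2.2, 2.9, 4.4, 5.2, 7.2, 8.2, 11.8, 13.0, 14.7, 18.7, 20.1, 23.1, 24.5, 27.1, 28.0, 30.3, 34.8, 35.2, 35.3, 35.7, 36.3, 41.1, 46.6.
Count below 36.3: L = 20; count equal: E = 1; n = 23.
Percentile rank = 100·(20 + 0.5·1)/23 = 100·20.5/23 = 89.13.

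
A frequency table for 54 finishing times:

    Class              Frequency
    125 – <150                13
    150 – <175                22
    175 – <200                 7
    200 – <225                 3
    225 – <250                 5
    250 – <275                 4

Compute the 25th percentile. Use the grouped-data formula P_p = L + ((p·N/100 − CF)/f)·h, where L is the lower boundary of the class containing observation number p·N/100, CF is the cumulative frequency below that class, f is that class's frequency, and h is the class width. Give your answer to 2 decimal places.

150.57

N = 54; target position k = 25/100 · 54 = 13.5.
Cumulative frequencies: 13, 35, 42, 45, 50, 54.
Observation 13.5 falls in the class 150 – <175.
L = 150, CF = 13, f = 22, h = 25.
P25 = 150 + ((13.5 − 13)/22)·25 = 150 + 0.568182 = 150.568.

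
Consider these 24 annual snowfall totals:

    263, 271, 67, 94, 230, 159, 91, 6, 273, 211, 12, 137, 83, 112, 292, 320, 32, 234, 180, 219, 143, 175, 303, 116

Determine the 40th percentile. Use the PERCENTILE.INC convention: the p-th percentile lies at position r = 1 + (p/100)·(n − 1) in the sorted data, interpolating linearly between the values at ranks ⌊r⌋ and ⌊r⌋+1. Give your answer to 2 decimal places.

Sorted: 6, 12, 32, 67, 83, 91, 94, 112, 116, 137, 143, 159, 175, 180, 211, 219, 230, 234, 263, 271, 273, 292, 303, 320.
n = 24.
r = 1 + (40/100)·(24 − 1) = 1 + 9.2 = 10.2.
Rank 10 is 137 and rank 11 is 143.
Interpolate: 137 + 0.2·(143 − 137) = 137 + 0.2·6 = 138.2.

138.20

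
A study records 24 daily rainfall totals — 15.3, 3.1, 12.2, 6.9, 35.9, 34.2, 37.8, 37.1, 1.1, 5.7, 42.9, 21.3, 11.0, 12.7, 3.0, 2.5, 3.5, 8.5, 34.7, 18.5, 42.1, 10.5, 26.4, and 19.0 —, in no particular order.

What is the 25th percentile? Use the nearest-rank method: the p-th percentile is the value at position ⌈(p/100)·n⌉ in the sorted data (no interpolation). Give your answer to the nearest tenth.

Sorted: 1.1, 2.5, 3.0, 3.1, 3.5, 5.7, 6.9, 8.5, 10.5, 11.0, 12.2, 12.7, 15.3, 18.5, 19.0, 21.3, 26.4, 34.2, 34.7, 35.9, 37.1, 37.8, 42.1, 42.9.
n = 24.
Position = ⌈25/100 · 24⌉ = ⌈6⌉ = 6.
The value at rank 6 is 5.7.

5.7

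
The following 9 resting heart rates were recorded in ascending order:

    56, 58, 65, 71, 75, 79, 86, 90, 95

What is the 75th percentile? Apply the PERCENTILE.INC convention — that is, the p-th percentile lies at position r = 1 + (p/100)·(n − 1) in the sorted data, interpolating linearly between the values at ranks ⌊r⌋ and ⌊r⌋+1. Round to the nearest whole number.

n = 9.
r = 1 + (75/100)·(9 − 1) = 1 + 6 = 7.
r is an integer, so P75 is the value at rank 7: 86.

86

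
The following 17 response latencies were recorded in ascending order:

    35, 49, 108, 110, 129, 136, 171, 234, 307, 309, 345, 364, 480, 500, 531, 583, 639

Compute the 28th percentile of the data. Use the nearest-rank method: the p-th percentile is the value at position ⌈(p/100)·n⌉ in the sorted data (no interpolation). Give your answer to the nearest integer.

129

n = 17.
Position = ⌈28/100 · 17⌉ = ⌈4.76⌉ = 5.
The value at rank 5 is 129.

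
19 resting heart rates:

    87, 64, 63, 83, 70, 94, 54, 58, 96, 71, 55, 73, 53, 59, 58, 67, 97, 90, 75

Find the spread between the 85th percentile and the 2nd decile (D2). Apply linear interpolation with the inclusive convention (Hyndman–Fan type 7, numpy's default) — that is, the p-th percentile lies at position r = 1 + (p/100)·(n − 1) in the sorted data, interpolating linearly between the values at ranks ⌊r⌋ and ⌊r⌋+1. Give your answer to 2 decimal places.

33.20

Sorted: 53, 54, 55, 58, 58, 59, 63, 64, 67, 70, 71, 73, 75, 83, 87, 90, 94, 96, 97.
n = 19.
P20: r = 4.6; ranks 4–5 are 58, 58; interpolating gives 58.
P85: r = 16.3; ranks 16–17 are 90, 94; interpolating gives 91.2.
Difference: 91.2 − 58 = 33.2.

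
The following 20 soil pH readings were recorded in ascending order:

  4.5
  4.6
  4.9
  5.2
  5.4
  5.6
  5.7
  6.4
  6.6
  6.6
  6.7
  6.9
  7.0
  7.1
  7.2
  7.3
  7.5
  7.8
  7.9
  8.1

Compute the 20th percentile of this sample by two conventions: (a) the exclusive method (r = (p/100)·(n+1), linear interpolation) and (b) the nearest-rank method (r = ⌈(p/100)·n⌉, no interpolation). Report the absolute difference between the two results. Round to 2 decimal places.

0.04

n = 20.
(a) r = 4.2; between ranks 4 (5.2) and 5 (5.4): 5.24.
(b) the nearest-rank method: rank 4 → 5.2.
|5.24 − 5.2| = 0.04.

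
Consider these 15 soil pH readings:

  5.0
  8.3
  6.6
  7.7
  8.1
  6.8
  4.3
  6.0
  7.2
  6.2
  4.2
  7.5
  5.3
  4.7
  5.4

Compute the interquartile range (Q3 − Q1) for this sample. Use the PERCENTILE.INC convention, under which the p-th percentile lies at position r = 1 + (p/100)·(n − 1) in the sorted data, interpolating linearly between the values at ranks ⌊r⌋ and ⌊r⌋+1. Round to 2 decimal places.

2.20

Sorted: 4.2, 4.3, 4.7, 5.0, 5.3, 5.4, 6.0, 6.2, 6.6, 6.8, 7.2, 7.5, 7.7, 8.1, 8.3.
n = 15.
P25: r = 4.5; ranks 4–5 are 5.0, 5.3; interpolating gives 5.15.
P75: r = 11.5; ranks 11–12 are 7.2, 7.5; interpolating gives 7.35.
Difference: 7.35 − 5.15 = 2.2.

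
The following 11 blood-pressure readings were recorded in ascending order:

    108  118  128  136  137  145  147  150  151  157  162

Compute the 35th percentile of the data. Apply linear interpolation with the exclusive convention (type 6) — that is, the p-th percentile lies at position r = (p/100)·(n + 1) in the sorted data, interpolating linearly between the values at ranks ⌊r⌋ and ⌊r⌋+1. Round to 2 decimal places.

136.20

n = 11.
r = (35/100)·(11 + 1) = 4.2.
Rank 4 is 136 and rank 5 is 137.
Interpolate: 136 + 0.2·(137 − 136) = 136 + 0.2·1 = 136.2.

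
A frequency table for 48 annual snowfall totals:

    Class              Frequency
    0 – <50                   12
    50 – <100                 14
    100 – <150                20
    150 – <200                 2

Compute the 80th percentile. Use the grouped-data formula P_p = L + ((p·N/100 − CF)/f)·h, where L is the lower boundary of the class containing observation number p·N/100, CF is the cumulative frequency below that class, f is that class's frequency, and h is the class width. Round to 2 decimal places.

N = 48; target position k = 80/100 · 48 = 38.4.
Cumulative frequencies: 12, 26, 46, 48.
Observation 38.4 falls in the class 100 – <150.
L = 100, CF = 26, f = 20, h = 50.
P80 = 100 + ((38.4 − 26)/20)·50 = 100 + 31 = 131.

131.00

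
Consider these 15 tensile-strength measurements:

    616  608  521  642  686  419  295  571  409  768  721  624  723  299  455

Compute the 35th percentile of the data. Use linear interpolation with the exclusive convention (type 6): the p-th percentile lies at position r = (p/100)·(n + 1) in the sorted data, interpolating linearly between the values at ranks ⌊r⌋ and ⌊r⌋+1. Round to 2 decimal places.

Sorted: 295, 299, 409, 419, 455, 521, 571, 608, 616, 624, 642, 686, 721, 723, 768.
n = 15.
r = (35/100)·(15 + 1) = 5.6.
Rank 5 is 455 and rank 6 is 521.
Interpolate: 455 + 0.6·(521 − 455) = 455 + 0.6·66 = 494.6.

494.60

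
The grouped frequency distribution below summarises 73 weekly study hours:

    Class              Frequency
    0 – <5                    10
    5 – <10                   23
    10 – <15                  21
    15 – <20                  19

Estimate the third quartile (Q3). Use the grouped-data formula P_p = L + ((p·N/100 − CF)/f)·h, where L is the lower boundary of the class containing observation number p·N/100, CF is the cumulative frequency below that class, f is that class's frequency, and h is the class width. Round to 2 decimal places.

N = 73; target position k = 75/100 · 73 = 54.75.
Cumulative frequencies: 10, 33, 54, 73.
Observation 54.75 falls in the class 15 – <20.
L = 15, CF = 54, f = 19, h = 5.
P75 = 15 + ((54.75 − 54)/19)·5 = 15 + 0.197368 = 15.1974.

15.20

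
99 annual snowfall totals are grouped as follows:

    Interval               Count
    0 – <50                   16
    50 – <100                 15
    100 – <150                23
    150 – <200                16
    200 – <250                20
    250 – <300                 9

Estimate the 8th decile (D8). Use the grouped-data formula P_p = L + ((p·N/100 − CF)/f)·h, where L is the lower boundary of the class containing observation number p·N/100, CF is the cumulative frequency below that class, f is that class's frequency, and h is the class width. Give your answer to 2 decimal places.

223.00

N = 99; target position k = 80/100 · 99 = 79.2.
Cumulative frequencies: 16, 31, 54, 70, 90, 99.
Observation 79.2 falls in the class 200 – <250.
L = 200, CF = 70, f = 20, h = 50.
P80 = 200 + ((79.2 − 70)/20)·50 = 200 + 23 = 223.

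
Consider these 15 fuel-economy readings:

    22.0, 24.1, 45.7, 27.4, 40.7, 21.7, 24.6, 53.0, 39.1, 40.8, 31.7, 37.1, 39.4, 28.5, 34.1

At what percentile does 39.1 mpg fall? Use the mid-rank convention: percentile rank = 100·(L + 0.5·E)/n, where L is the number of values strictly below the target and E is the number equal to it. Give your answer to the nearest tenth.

Sorted: 21.7, 22.0, 24.1, 24.6, 27.4, 28.5, 31.7, 34.1, 37.1, 39.1, 39.4, 40.7, 40.8, 45.7, 53.0.
Count below 39.1: L = 9; count equal: E = 1; n = 15.
Percentile rank = 100·(9 + 0.5·1)/15 = 100·9.5/15 = 63.33.

63.3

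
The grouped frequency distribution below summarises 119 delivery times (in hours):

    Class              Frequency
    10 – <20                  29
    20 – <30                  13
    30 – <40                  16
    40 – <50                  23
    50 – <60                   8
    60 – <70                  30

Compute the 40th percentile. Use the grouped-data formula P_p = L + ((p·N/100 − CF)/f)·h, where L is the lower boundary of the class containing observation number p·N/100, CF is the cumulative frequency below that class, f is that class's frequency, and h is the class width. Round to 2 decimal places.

N = 119; target position k = 40/100 · 119 = 47.6.
Cumulative frequencies: 29, 42, 58, 81, 89, 119.
Observation 47.6 falls in the class 30 – <40.
L = 30, CF = 42, f = 16, h = 10.
P40 = 30 + ((47.6 − 42)/16)·10 = 30 + 3.5 = 33.5.

33.50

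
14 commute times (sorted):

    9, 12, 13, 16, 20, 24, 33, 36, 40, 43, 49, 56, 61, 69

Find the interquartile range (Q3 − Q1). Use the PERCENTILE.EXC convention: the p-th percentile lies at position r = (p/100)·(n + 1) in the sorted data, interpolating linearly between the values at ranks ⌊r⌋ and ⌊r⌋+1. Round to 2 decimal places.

n = 14.
P25: r = 3.75; ranks 3–4 are 13, 16; interpolating gives 15.25.
P75: r = 11.25; ranks 11–12 are 49, 56; interpolating gives 50.75.
Difference: 50.75 − 15.25 = 35.5.

35.50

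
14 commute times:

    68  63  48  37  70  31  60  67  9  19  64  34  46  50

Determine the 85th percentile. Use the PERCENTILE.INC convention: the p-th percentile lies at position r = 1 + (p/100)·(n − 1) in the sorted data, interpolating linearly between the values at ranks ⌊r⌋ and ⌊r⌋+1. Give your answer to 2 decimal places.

67.05

Sorted: 9, 19, 31, 34, 37, 46, 48, 50, 60, 63, 64, 67, 68, 70.
n = 14.
r = 1 + (85/100)·(14 − 1) = 1 + 11.05 = 12.05.
Rank 12 is 67 and rank 13 is 68.
Interpolate: 67 + 0.05·(68 − 67) = 67 + 0.05·1 = 67.05.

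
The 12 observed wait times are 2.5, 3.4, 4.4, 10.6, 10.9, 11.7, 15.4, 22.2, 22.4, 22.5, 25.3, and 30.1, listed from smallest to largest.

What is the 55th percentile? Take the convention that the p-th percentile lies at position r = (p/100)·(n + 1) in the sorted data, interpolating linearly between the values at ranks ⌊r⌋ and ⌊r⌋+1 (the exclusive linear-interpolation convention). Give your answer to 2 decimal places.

16.42

n = 12.
r = (55/100)·(12 + 1) = 7.15.
Rank 7 is 15.4 and rank 8 is 22.2.
Interpolate: 15.4 + 0.15·(22.2 − 15.4) = 15.4 + 0.15·6.8 = 16.42.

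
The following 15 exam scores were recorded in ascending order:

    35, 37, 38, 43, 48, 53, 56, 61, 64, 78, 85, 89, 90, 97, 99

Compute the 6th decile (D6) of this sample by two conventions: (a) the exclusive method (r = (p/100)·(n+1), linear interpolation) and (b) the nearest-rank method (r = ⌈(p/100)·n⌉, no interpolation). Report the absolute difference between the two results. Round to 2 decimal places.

n = 15.
(a) r = 9.6; between ranks 9 (64) and 10 (78): 72.4.
(b) the nearest-rank method: rank 9 → 64.
|72.4 − 64| = 8.4.

8.40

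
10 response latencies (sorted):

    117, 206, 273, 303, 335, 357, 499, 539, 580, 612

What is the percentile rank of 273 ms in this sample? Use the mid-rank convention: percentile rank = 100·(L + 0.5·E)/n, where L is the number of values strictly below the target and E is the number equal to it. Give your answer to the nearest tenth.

Count below 273: L = 2; count equal: E = 1; n = 10.
Percentile rank = 100·(2 + 0.5·1)/10 = 100·2.5/10 = 25.

25.0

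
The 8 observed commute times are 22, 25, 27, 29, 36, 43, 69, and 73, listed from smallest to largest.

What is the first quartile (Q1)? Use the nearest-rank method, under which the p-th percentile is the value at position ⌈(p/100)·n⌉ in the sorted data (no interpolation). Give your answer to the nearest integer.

25

n = 8.
Position = ⌈25/100 · 8⌉ = ⌈2⌉ = 2.
The value at rank 2 is 25.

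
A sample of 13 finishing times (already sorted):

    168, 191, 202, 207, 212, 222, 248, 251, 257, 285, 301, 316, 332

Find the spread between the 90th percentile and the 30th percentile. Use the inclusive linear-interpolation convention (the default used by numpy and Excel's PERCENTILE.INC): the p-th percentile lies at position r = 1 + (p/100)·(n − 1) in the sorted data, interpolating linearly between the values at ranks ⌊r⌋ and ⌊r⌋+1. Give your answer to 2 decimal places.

n = 13.
P30: r = 4.6; ranks 4–5 are 207, 212; interpolating gives 210.
P90: r = 11.8; ranks 11–12 are 301, 316; interpolating gives 313.
Difference: 313 − 210 = 103.

103.00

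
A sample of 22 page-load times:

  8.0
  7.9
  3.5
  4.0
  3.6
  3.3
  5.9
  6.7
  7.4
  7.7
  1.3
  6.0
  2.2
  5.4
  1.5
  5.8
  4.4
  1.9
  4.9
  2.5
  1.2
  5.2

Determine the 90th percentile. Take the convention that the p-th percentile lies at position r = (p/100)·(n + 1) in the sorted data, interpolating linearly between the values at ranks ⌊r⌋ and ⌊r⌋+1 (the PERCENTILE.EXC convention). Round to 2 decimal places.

7.84

Sorted: 1.2, 1.3, 1.5, 1.9, 2.2, 2.5, 3.3, 3.5, 3.6, 4.0, 4.4, 4.9, 5.2, 5.4, 5.8, 5.9, 6.0, 6.7, 7.4, 7.7, 7.9, 8.0.
n = 22.
r = (90/100)·(22 + 1) = 20.7.
Rank 20 is 7.7 and rank 21 is 7.9.
Interpolate: 7.7 + 0.7·(7.9 − 7.7) = 7.7 + 0.7·0.2 = 7.84.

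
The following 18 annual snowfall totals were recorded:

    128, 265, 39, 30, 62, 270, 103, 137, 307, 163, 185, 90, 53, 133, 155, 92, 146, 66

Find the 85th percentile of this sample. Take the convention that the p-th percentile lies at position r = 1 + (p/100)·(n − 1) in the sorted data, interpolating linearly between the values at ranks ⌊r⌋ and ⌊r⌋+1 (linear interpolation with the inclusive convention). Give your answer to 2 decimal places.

221.00

Sorted: 30, 39, 53, 62, 66, 90, 92, 103, 128, 133, 137, 146, 155, 163, 185, 265, 270, 307.
n = 18.
r = 1 + (85/100)·(18 − 1) = 1 + 14.45 = 15.45.
Rank 15 is 185 and rank 16 is 265.
Interpolate: 185 + 0.45·(265 − 185) = 185 + 0.45·80 = 221.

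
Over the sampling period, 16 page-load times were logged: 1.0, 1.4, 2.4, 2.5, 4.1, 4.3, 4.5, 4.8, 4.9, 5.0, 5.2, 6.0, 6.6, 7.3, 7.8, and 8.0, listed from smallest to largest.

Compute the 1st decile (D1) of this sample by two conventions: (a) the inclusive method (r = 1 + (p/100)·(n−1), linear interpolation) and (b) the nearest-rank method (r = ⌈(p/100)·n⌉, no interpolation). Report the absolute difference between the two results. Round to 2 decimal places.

0.50

n = 16.
(a) r = 2.5; between ranks 2 (1.4) and 3 (2.4): 1.9.
(b) the nearest-rank method: rank 2 → 1.4.
|1.9 − 1.4| = 0.5.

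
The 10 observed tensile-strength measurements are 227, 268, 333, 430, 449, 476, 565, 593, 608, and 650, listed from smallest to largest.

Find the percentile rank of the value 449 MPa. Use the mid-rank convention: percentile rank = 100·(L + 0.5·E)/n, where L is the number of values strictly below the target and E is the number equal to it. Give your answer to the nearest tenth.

Count below 449: L = 4; count equal: E = 1; n = 10.
Percentile rank = 100·(4 + 0.5·1)/10 = 100·4.5/10 = 45.

45.0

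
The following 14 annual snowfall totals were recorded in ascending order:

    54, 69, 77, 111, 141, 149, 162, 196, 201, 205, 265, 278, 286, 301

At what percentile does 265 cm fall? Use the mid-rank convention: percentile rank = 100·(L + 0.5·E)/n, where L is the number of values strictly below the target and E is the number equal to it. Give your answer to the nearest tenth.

75.0

Count below 265: L = 10; count equal: E = 1; n = 14.
Percentile rank = 100·(10 + 0.5·1)/14 = 100·10.5/14 = 75.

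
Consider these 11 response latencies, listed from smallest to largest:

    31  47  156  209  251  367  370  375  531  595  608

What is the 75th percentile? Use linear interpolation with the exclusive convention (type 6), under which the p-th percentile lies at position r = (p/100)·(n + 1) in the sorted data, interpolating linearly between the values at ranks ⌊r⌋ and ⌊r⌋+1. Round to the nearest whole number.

n = 11.
r = (75/100)·(11 + 1) = 9.
r is an integer, so P75 is the value at rank 9: 531.

531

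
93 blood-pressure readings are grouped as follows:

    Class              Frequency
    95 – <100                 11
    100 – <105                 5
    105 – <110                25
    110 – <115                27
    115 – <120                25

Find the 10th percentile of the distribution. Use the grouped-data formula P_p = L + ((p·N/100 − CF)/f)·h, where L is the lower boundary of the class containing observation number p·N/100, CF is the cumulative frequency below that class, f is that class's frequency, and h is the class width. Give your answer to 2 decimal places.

99.23

N = 93; target position k = 10/100 · 93 = 9.3.
Cumulative frequencies: 11, 16, 41, 68, 93.
Observation 9.3 falls in the class 95 – <100.
L = 95, CF = 0, f = 11, h = 5.
P10 = 95 + ((9.3 − 0)/11)·5 = 95 + 4.22727 = 99.2273.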